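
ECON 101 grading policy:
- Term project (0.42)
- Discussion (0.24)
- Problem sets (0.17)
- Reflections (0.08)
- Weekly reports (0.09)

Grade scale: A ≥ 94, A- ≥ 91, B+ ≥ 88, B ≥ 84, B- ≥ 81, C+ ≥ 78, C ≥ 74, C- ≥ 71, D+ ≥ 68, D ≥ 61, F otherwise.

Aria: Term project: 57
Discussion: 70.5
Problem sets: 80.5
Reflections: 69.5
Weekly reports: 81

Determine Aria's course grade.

Weighted total:
  Term project 57 × 0.42 = 23.94
  Discussion 70.5 × 0.24 = 16.92
  Problem sets 80.5 × 0.17 = 13.685
  Reflections 69.5 × 0.08 = 5.56
  Weekly reports 81 × 0.09 = 7.29
Sum = 67.395
67.395 is ≥ 61 and < 68 → D

D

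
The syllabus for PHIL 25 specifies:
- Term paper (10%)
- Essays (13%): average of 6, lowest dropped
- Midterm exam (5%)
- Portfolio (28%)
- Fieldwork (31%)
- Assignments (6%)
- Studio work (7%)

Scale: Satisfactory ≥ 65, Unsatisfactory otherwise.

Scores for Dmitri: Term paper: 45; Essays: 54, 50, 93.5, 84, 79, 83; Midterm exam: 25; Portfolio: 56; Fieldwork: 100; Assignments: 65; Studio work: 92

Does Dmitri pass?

Satisfactory

Essays: drop 50 → average of remaining 5 = 393.5/5 = 78.7
Weighted total:
  Term paper 45 × 0.1 = 4.5
  Essays 78.7 × 0.13 = 10.231
  Midterm exam 25 × 0.05 = 1.25
  Portfolio 56 × 0.28 = 15.68
  Fieldwork 100 × 0.31 = 31
  Assignments 65 × 0.06 = 3.9
  Studio work 92 × 0.07 = 6.44
Sum = 73.001
73.001 ≥ 65 → Satisfactory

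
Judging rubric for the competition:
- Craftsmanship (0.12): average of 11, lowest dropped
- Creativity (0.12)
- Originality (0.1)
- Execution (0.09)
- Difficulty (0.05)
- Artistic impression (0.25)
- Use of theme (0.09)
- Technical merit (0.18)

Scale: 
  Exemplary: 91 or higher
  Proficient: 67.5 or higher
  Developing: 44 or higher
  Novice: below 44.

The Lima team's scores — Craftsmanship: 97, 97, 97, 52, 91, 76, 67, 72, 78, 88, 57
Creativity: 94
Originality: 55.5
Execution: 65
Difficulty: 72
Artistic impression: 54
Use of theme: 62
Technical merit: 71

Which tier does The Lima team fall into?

Craftsmanship: drop 52 → average of remaining 10 = 820/10 = 82
Weighted total:
  Craftsmanship 82 × 0.12 = 9.84
  Creativity 94 × 0.12 = 11.28
  Originality 55.5 × 0.1 = 5.55
  Execution 65 × 0.09 = 5.85
  Difficulty 72 × 0.05 = 3.6
  Artistic impression 54 × 0.25 = 13.5
  Use of theme 62 × 0.09 = 5.58
  Technical merit 71 × 0.18 = 12.78
Sum = 67.98
67.98 is ≥ 67.5 and < 91 → Proficient

Proficient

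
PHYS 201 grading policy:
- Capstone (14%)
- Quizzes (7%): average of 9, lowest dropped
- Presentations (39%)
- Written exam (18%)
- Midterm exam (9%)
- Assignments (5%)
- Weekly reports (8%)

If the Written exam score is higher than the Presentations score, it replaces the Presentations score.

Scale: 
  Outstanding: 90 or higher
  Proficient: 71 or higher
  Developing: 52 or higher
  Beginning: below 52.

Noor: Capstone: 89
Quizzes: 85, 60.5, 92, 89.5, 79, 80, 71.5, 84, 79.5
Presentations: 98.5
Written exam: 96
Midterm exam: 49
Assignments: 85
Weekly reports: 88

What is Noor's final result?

Proficient

Quizzes: drop 60.5 → average of remaining 8 = 660.5/8 = 82.5625
Written exam (96) ≤ Presentations (98.5), so Presentations stays at 98.5.
Weighted total:
  Capstone 89 × 0.14 = 12.46
  Quizzes 82.5625 × 0.07 = 5.779375
  Presentations 98.5 × 0.39 = 38.415
  Written exam 96 × 0.18 = 17.28
  Midterm exam 49 × 0.09 = 4.41
  Assignments 85 × 0.05 = 4.25
  Weekly reports 88 × 0.08 = 7.04
Sum = 89.634375
89.634375 is ≥ 71 and < 90 → Proficient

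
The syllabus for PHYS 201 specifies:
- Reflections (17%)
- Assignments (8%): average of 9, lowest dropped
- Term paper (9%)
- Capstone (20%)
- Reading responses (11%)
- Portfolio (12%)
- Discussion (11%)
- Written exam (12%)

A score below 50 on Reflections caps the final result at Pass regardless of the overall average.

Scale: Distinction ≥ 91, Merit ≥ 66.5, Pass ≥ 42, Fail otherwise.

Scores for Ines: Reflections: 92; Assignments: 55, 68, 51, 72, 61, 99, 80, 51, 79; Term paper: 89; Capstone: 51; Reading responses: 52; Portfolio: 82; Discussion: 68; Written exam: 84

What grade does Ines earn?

Assignments: drop 51 → average of remaining 8 = 565/8 = 70.625
Reflections score 92 ≥ 50: minimum met.
Weighted total:
  Reflections 92 × 0.17 = 15.64
  Assignments 70.625 × 0.08 = 5.65
  Term paper 89 × 0.09 = 8.01
  Capstone 51 × 0.2 = 10.2
  Reading responses 52 × 0.11 = 5.72
  Portfolio 82 × 0.12 = 9.84
  Discussion 68 × 0.11 = 7.48
  Written exam 84 × 0.12 = 10.08
Sum = 72.62
72.62 is ≥ 66.5 and < 91 → Merit

Merit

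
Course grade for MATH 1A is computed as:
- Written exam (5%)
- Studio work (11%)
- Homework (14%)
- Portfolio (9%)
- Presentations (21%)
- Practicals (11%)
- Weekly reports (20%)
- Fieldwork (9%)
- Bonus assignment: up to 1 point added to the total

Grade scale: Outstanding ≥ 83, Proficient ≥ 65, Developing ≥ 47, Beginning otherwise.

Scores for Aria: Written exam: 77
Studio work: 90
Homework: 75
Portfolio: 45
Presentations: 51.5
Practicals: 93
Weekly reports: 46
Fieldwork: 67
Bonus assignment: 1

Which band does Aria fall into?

Proficient

Weighted total:
  Written exam 77 × 0.05 = 3.85
  Studio work 90 × 0.11 = 9.9
  Homework 75 × 0.14 = 10.5
  Portfolio 45 × 0.09 = 4.05
  Presentations 51.5 × 0.21 = 10.815
  Practicals 93 × 0.11 = 10.23
  Weekly reports 46 × 0.2 = 9.2
  Fieldwork 67 × 0.09 = 6.03
Sum = 64.575
Bonus assignment: 64.575 + 1 = 65.575
65.575 is ≥ 65 and < 83 → Proficient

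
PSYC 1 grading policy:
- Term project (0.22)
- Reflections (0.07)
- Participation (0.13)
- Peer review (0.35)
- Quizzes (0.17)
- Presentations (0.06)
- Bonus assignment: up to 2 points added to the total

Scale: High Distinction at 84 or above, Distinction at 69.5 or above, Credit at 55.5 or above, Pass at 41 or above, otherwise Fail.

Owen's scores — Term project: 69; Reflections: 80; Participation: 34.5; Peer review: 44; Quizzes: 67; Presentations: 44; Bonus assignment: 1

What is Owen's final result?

Credit

Weighted total:
  Term project 69 × 0.22 = 15.18
  Reflections 80 × 0.07 = 5.6
  Participation 34.5 × 0.13 = 4.485
  Peer review 44 × 0.35 = 15.4
  Quizzes 67 × 0.17 = 11.39
  Presentations 44 × 0.06 = 2.64
Sum = 54.695
Bonus assignment: 54.695 + 1 = 55.695
55.695 is ≥ 55.5 and < 69.5 → Credit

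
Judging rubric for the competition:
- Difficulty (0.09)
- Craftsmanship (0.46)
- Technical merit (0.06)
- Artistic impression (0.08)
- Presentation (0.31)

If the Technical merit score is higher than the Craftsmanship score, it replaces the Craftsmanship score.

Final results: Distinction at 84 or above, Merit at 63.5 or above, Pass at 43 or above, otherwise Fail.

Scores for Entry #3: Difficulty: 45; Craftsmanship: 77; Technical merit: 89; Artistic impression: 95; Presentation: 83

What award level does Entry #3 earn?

Merit

Technical merit (89) > Craftsmanship (77), so Craftsmanship counts as 89.
Weighted total:
  Difficulty 45 × 0.09 = 4.05
  Craftsmanship 89 × 0.46 = 40.94
  Technical merit 89 × 0.06 = 5.34
  Artistic impression 95 × 0.08 = 7.6
  Presentation 83 × 0.31 = 25.73
Sum = 83.66
83.66 is ≥ 63.5 and < 84 → Merit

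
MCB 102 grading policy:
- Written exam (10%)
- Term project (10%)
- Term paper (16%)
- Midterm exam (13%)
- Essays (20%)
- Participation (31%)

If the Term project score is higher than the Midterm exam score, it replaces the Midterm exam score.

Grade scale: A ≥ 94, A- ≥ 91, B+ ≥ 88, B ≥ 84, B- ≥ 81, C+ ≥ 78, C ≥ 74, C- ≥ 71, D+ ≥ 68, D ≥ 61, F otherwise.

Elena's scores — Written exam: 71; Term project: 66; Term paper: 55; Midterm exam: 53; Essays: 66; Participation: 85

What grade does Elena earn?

D+

Term project (66) > Midterm exam (53), so Midterm exam counts as 66.
Weighted total:
  Written exam 71 × 0.1 = 7.1
  Term project 66 × 0.1 = 6.6
  Term paper 55 × 0.16 = 8.8
  Midterm exam 66 × 0.13 = 8.58
  Essays 66 × 0.2 = 13.2
  Participation 85 × 0.31 = 26.35
Sum = 70.63
70.63 is ≥ 68 and < 71 → D+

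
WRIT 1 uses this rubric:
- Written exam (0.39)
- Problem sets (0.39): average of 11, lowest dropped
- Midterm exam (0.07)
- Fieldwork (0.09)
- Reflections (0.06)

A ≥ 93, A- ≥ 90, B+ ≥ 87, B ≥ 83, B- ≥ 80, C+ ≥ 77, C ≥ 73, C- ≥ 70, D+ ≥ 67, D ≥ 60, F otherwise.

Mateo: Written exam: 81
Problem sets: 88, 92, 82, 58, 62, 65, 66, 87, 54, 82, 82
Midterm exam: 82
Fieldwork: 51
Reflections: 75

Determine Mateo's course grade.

C

Problem sets: drop 54 → average of remaining 10 = 764/10 = 76.4
Weighted total:
  Written exam 81 × 0.39 = 31.59
  Problem sets 76.4 × 0.39 = 29.796
  Midterm exam 82 × 0.07 = 5.74
  Fieldwork 51 × 0.09 = 4.59
  Reflections 75 × 0.06 = 4.5
Sum = 76.216
76.216 is ≥ 73 and < 77 → C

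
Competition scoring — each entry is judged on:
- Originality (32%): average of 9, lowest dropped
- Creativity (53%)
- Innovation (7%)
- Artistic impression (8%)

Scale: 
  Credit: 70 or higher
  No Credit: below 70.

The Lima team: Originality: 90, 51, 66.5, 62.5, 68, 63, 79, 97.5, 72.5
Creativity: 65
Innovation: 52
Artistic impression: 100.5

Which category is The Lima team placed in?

Originality: drop 51 → average of remaining 8 = 599/8 = 74.875
Weighted total:
  Originality 74.875 × 0.32 = 23.96
  Creativity 65 × 0.53 = 34.45
  Innovation 52 × 0.07 = 3.64
  Artistic impression 100.5 × 0.08 = 8.04
Sum = 70.09
70.09 ≥ 70 → Credit

Credit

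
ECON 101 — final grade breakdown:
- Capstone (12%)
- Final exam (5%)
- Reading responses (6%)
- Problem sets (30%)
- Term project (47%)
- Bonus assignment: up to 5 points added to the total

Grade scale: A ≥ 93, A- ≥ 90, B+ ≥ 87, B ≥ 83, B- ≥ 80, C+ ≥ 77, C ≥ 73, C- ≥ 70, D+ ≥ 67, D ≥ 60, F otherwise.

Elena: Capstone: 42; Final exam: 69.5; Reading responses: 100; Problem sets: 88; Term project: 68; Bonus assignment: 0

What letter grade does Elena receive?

Weighted total:
  Capstone 42 × 0.12 = 5.04
  Final exam 69.5 × 0.05 = 3.475
  Reading responses 100 × 0.06 = 6
  Problem sets 88 × 0.3 = 26.4
  Term project 68 × 0.47 = 31.96
Sum = 72.875
Bonus assignment: 72.875 + 0 = 72.875
72.875 is ≥ 70 and < 73 → C-

C-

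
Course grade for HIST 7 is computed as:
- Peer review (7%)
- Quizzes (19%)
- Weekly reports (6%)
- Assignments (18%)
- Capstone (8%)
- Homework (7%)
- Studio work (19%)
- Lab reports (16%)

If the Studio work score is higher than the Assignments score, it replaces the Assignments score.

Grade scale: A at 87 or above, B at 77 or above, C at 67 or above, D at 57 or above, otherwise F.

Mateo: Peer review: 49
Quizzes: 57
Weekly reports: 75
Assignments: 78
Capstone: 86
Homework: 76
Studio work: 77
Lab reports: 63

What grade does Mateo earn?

Studio work (77) ≤ Assignments (78), so Assignments stays at 78.
Weighted total:
  Peer review 49 × 0.07 = 3.43
  Quizzes 57 × 0.19 = 10.83
  Weekly reports 75 × 0.06 = 4.5
  Assignments 78 × 0.18 = 14.04
  Capstone 86 × 0.08 = 6.88
  Homework 76 × 0.07 = 5.32
  Studio work 77 × 0.19 = 14.63
  Lab reports 63 × 0.16 = 10.08
Sum = 69.71
69.71 is ≥ 67 and < 77 → C

C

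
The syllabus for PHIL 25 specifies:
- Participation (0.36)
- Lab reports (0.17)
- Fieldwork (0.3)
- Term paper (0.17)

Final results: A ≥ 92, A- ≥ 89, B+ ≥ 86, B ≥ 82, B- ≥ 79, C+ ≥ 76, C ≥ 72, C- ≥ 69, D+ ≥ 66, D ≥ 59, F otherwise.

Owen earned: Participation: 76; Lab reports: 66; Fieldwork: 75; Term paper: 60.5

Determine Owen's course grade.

Weighted total:
  Participation 76 × 0.36 = 27.36
  Lab reports 66 × 0.17 = 11.22
  Fieldwork 75 × 0.3 = 22.5
  Term paper 60.5 × 0.17 = 10.285
Sum = 71.365
71.365 is ≥ 69 and < 72 → C-

C-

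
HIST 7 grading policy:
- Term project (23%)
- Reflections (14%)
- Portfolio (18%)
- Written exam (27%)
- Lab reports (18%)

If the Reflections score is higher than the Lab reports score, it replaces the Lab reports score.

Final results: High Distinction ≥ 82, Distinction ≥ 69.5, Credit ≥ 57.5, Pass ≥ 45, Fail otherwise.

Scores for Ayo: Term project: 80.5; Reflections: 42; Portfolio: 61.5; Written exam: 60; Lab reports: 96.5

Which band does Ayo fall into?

Reflections (42) ≤ Lab reports (96.5), so Lab reports stays at 96.5.
Weighted total:
  Term project 80.5 × 0.23 = 18.515
  Reflections 42 × 0.14 = 5.88
  Portfolio 61.5 × 0.18 = 11.07
  Written exam 60 × 0.27 = 16.2
  Lab reports 96.5 × 0.18 = 17.37
Sum = 69.035
69.035 is ≥ 57.5 and < 69.5 → Credit

Credit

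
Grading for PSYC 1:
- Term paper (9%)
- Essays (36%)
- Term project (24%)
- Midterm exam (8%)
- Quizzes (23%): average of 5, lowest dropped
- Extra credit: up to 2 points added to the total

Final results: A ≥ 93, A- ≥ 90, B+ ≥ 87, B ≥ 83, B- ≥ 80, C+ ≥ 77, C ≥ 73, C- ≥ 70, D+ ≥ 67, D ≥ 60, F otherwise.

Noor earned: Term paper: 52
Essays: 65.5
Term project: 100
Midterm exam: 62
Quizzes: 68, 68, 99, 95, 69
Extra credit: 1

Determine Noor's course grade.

Quizzes: drop 68 → average of remaining 4 = 331/4 = 82.75
Weighted total:
  Term paper 52 × 0.09 = 4.68
  Essays 65.5 × 0.36 = 23.58
  Term project 100 × 0.24 = 24
  Midterm exam 62 × 0.08 = 4.96
  Quizzes 82.75 × 0.23 = 19.0325
Sum = 76.2525
Extra credit: 76.2525 + 1 = 77.2525
77.2525 is ≥ 77 and < 80 → C+

C+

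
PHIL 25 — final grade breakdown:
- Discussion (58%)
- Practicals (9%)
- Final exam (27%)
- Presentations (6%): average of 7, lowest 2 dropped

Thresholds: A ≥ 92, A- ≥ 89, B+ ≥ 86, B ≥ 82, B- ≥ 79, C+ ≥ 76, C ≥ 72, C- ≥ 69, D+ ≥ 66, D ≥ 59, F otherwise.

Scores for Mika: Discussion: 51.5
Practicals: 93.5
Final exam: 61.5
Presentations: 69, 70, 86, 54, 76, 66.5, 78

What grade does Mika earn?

D

Presentations: drop 54, 66.5 → average of remaining 5 = 379/5 = 75.8
Weighted total:
  Discussion 51.5 × 0.58 = 29.87
  Practicals 93.5 × 0.09 = 8.415
  Final exam 61.5 × 0.27 = 16.605
  Presentations 75.8 × 0.06 = 4.548
Sum = 59.438
59.438 is ≥ 59 and < 66 → D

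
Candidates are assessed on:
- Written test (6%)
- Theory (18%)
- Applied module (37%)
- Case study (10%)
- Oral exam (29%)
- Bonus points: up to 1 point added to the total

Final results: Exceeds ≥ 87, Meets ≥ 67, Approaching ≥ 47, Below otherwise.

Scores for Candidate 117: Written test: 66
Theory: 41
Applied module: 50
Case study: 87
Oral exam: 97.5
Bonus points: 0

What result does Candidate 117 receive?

Weighted total:
  Written test 66 × 0.06 = 3.96
  Theory 41 × 0.18 = 7.38
  Applied module 50 × 0.37 = 18.5
  Case study 87 × 0.1 = 8.7
  Oral exam 97.5 × 0.29 = 28.275
Sum = 66.815
Bonus points: 66.815 + 0 = 66.815
66.815 is ≥ 47 and < 67 → Approaching

Approaching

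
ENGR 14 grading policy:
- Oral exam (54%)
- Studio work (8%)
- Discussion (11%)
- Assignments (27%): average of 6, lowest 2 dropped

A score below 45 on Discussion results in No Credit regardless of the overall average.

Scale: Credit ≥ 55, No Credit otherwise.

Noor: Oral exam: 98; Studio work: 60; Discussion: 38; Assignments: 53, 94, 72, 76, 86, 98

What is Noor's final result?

Assignments: drop 53, 72 → average of remaining 4 = 354/4 = 88.5
Discussion score 38 < 45: minimum not met.
Weighted total:
  Oral exam 98 × 0.54 = 52.92
  Studio work 60 × 0.08 = 4.8
  Discussion 38 × 0.11 = 4.18
  Assignments 88.5 × 0.27 = 23.895
Sum = 85.795
Because the Discussion minimum was not met, the result is No Credit.

No Credit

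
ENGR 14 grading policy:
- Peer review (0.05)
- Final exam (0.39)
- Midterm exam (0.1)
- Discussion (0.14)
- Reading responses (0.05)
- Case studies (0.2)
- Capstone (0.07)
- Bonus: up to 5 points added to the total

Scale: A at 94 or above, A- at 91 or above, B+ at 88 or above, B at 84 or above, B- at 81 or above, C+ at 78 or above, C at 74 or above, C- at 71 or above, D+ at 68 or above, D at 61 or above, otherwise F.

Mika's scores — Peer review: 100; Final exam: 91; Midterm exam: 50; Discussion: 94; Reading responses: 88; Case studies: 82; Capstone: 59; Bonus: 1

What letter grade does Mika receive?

Weighted total:
  Peer review 100 × 0.05 = 5
  Final exam 91 × 0.39 = 35.49
  Midterm exam 50 × 0.1 = 5
  Discussion 94 × 0.14 = 13.16
  Reading responses 88 × 0.05 = 4.4
  Case studies 82 × 0.2 = 16.4
  Capstone 59 × 0.07 = 4.13
Sum = 83.58
Bonus: 83.58 + 1 = 84.58
84.58 is ≥ 84 and < 88 → B

B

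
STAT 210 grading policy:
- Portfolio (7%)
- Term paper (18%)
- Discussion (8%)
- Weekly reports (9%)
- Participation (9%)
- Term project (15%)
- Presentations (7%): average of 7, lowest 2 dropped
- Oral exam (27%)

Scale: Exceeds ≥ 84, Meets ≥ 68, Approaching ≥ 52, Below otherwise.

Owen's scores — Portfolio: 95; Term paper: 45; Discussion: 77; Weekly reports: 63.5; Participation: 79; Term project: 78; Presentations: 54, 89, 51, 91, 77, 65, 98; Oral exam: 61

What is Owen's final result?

Presentations: drop 51, 54 → average of remaining 5 = 420/5 = 84
Weighted total:
  Portfolio 95 × 0.07 = 6.65
  Term paper 45 × 0.18 = 8.1
  Discussion 77 × 0.08 = 6.16
  Weekly reports 63.5 × 0.09 = 5.715
  Participation 79 × 0.09 = 7.11
  Term project 78 × 0.15 = 11.7
  Presentations 84 × 0.07 = 5.88
  Oral exam 61 × 0.27 = 16.47
Sum = 67.785
67.785 is ≥ 52 and < 68 → Approaching

Approaching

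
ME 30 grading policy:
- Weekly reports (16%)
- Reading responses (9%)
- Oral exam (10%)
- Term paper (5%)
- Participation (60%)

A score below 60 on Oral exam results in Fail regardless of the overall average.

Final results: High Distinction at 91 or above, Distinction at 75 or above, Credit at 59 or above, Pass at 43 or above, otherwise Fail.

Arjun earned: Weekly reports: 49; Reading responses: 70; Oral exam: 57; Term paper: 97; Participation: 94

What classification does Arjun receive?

Fail

Oral exam score 57 < 60: minimum not met.
Weighted total:
  Weekly reports 49 × 0.16 = 7.84
  Reading responses 70 × 0.09 = 6.3
  Oral exam 57 × 0.1 = 5.7
  Term paper 97 × 0.05 = 4.85
  Participation 94 × 0.6 = 56.4
Sum = 81.09
Because the Oral exam minimum was not met, the result is Fail.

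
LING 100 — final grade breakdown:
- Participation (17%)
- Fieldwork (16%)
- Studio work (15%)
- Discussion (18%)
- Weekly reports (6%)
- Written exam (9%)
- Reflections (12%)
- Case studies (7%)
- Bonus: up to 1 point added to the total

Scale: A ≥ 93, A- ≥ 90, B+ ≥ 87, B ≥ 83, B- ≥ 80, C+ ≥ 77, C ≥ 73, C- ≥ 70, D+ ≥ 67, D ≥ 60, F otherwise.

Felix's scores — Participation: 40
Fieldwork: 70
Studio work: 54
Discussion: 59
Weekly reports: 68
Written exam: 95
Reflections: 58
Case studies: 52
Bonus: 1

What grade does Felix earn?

Weighted total:
  Participation 40 × 0.17 = 6.8
  Fieldwork 70 × 0.16 = 11.2
  Studio work 54 × 0.15 = 8.1
  Discussion 59 × 0.18 = 10.62
  Weekly reports 68 × 0.06 = 4.08
  Written exam 95 × 0.09 = 8.55
  Reflections 58 × 0.12 = 6.96
  Case studies 52 × 0.07 = 3.64
Sum = 59.95
Bonus: 59.95 + 1 = 60.95
60.95 is ≥ 60 and < 67 → D

D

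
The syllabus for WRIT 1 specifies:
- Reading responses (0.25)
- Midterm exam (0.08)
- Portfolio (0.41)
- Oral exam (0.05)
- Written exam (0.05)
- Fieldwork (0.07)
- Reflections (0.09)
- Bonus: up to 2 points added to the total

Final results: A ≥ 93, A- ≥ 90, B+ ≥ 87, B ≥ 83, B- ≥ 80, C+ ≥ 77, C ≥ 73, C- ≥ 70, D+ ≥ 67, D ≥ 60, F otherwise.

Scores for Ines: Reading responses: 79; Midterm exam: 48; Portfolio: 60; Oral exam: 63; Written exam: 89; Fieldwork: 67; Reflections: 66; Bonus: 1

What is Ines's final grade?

D+

Weighted total:
  Reading responses 79 × 0.25 = 19.75
  Midterm exam 48 × 0.08 = 3.84
  Portfolio 60 × 0.41 = 24.6
  Oral exam 63 × 0.05 = 3.15
  Written exam 89 × 0.05 = 4.45
  Fieldwork 67 × 0.07 = 4.69
  Reflections 66 × 0.09 = 5.94
Sum = 66.42
Bonus: 66.42 + 1 = 67.42
67.42 is ≥ 67 and < 70 → D+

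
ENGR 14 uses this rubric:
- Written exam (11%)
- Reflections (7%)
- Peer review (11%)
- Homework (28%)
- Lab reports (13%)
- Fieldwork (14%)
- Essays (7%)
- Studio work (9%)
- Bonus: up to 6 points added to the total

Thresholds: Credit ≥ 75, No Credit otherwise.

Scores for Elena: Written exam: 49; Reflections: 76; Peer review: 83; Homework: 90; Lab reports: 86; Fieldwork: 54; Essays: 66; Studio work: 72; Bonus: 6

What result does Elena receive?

Weighted total:
  Written exam 49 × 0.11 = 5.39
  Reflections 76 × 0.07 = 5.32
  Peer review 83 × 0.11 = 9.13
  Homework 90 × 0.28 = 25.2
  Lab reports 86 × 0.13 = 11.18
  Fieldwork 54 × 0.14 = 7.56
  Essays 66 × 0.07 = 4.62
  Studio work 72 × 0.09 = 6.48
Sum = 74.88
Bonus: 74.88 + 6 = 80.88
80.88 ≥ 75 → Credit

Credit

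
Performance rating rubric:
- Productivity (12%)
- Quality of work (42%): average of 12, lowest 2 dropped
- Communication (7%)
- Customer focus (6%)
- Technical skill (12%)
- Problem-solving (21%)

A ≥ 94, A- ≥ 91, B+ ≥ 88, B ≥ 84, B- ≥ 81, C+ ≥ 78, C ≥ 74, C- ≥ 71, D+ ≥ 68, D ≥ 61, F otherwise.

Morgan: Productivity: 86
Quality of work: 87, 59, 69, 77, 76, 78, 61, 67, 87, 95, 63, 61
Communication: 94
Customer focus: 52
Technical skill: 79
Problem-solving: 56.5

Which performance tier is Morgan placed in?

C-

Quality of work: drop 59, 61 → average of remaining 10 = 760/10 = 76
Weighted total:
  Productivity 86 × 0.12 = 10.32
  Quality of work 76 × 0.42 = 31.92
  Communication 94 × 0.07 = 6.58
  Customer focus 52 × 0.06 = 3.12
  Technical skill 79 × 0.12 = 9.48
  Problem-solving 56.5 × 0.21 = 11.865
Sum = 73.285
73.285 is ≥ 71 and < 74 → C-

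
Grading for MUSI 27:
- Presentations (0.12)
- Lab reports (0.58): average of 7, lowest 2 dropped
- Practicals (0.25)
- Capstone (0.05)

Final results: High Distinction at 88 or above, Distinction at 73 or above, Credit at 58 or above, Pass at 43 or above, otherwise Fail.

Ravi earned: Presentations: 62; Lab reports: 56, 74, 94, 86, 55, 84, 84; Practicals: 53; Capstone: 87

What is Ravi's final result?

Distinction

Lab reports: drop 55, 56 → average of remaining 5 = 422/5 = 84.4
Weighted total:
  Presentations 62 × 0.12 = 7.44
  Lab reports 84.4 × 0.58 = 48.952
  Practicals 53 × 0.25 = 13.25
  Capstone 87 × 0.05 = 4.35
Sum = 73.992
73.992 is ≥ 73 and < 88 → Distinction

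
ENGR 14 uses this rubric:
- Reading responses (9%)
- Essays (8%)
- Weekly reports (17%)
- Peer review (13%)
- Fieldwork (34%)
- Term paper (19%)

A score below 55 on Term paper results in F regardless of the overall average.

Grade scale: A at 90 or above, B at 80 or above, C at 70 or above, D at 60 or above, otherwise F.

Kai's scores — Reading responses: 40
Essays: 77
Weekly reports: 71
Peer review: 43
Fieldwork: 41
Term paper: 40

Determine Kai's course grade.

F

Term paper score 40 < 55: minimum not met.
Weighted total:
  Reading responses 40 × 0.09 = 3.6
  Essays 77 × 0.08 = 6.16
  Weekly reports 71 × 0.17 = 12.07
  Peer review 43 × 0.13 = 5.59
  Fieldwork 41 × 0.34 = 13.94
  Term paper 40 × 0.19 = 7.6
Sum = 48.96
Because the Term paper minimum was not met, the result is F.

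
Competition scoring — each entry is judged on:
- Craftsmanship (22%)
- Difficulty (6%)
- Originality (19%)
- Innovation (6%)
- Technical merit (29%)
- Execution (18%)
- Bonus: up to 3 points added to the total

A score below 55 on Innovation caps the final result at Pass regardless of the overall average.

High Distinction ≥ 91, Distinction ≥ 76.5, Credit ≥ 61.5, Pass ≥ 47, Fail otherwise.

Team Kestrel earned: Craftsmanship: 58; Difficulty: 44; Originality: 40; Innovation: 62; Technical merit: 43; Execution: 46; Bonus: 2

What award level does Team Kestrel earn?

Innovation score 62 ≥ 55: minimum met.
Weighted total:
  Craftsmanship 58 × 0.22 = 12.76
  Difficulty 44 × 0.06 = 2.64
  Originality 40 × 0.19 = 7.6
  Innovation 62 × 0.06 = 3.72
  Technical merit 43 × 0.29 = 12.47
  Execution 46 × 0.18 = 8.28
Sum = 47.47
Bonus: 47.47 + 2 = 49.47
49.47 is ≥ 47 and < 61.5 → Pass

Pass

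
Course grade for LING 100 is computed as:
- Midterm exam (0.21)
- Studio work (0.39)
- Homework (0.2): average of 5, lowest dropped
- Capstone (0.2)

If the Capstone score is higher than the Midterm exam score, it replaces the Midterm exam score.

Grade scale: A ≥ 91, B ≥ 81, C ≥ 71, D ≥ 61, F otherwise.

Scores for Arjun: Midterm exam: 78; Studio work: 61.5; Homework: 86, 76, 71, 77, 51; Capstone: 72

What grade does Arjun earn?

Homework: drop 51 → average of remaining 4 = 310/4 = 77.5
Capstone (72) ≤ Midterm exam (78), so Midterm exam stays at 78.
Weighted total:
  Midterm exam 78 × 0.21 = 16.38
  Studio work 61.5 × 0.39 = 23.985
  Homework 77.5 × 0.2 = 15.5
  Capstone 72 × 0.2 = 14.4
Sum = 70.265
70.265 is ≥ 61 and < 71 → D

D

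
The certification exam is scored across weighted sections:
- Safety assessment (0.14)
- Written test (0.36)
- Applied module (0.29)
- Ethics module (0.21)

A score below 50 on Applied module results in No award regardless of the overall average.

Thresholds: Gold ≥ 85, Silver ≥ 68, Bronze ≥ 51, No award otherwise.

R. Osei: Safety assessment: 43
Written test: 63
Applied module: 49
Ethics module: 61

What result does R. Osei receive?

Applied module score 49 < 50: minimum not met.
Weighted total:
  Safety assessment 43 × 0.14 = 6.02
  Written test 63 × 0.36 = 22.68
  Applied module 49 × 0.29 = 14.21
  Ethics module 61 × 0.21 = 12.81
Sum = 55.72
Because the Applied module minimum was not met, the result is No award.

No award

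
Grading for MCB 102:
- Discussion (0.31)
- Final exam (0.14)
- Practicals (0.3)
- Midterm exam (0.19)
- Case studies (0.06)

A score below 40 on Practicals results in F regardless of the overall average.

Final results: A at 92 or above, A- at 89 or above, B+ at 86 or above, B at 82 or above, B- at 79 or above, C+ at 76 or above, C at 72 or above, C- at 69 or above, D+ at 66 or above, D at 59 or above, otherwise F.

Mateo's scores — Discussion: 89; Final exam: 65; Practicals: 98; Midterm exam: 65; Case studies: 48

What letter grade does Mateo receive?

Practicals score 98 ≥ 40: minimum met.
Weighted total:
  Discussion 89 × 0.31 = 27.59
  Final exam 65 × 0.14 = 9.1
  Practicals 98 × 0.3 = 29.4
  Midterm exam 65 × 0.19 = 12.35
  Case studies 48 × 0.06 = 2.88
Sum = 81.32
81.32 is ≥ 79 and < 82 → B-

B-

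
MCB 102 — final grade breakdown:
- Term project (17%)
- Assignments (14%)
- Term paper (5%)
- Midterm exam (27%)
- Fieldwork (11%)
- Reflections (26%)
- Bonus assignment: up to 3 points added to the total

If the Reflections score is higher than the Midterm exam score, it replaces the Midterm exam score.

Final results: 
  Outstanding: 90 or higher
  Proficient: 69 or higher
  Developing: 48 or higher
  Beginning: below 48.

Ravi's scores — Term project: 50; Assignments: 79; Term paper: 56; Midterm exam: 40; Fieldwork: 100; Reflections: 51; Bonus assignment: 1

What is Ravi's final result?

Developing

Reflections (51) > Midterm exam (40), so Midterm exam counts as 51.
Weighted total:
  Term project 50 × 0.17 = 8.5
  Assignments 79 × 0.14 = 11.06
  Term paper 56 × 0.05 = 2.8
  Midterm exam 51 × 0.27 = 13.77
  Fieldwork 100 × 0.11 = 11
  Reflections 51 × 0.26 = 13.26
Sum = 60.39
Bonus assignment: 60.39 + 1 = 61.39
61.39 is ≥ 48 and < 69 → Developing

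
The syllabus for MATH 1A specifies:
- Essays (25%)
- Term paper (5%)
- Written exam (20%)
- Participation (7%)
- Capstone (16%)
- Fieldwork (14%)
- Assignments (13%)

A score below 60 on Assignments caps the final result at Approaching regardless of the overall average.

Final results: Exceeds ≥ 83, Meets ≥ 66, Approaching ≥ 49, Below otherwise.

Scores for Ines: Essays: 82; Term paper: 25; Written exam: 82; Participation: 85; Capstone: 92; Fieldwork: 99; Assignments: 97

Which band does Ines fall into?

Assignments score 97 ≥ 60: minimum met.
Weighted total:
  Essays 82 × 0.25 = 20.5
  Term paper 25 × 0.05 = 1.25
  Written exam 82 × 0.2 = 16.4
  Participation 85 × 0.07 = 5.95
  Capstone 92 × 0.16 = 14.72
  Fieldwork 99 × 0.14 = 13.86
  Assignments 97 × 0.13 = 12.61
Sum = 85.29
85.29 ≥ 83 → Exceeds

Exceeds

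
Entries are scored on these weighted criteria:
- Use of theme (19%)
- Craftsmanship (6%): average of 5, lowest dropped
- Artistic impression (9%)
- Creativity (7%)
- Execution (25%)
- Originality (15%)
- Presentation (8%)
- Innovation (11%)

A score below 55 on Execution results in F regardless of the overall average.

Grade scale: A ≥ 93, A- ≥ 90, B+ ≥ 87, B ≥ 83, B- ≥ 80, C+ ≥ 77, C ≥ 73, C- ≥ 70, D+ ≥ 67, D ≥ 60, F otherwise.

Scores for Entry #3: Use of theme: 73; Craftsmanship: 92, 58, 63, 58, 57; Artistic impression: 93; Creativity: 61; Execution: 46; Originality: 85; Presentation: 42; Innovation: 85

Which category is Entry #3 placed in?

Craftsmanship: drop 57 → average of remaining 4 = 271/4 = 67.75
Execution score 46 < 55: minimum not met.
Weighted total:
  Use of theme 73 × 0.19 = 13.87
  Craftsmanship 67.75 × 0.06 = 4.065
  Artistic impression 93 × 0.09 = 8.37
  Creativity 61 × 0.07 = 4.27
  Execution 46 × 0.25 = 11.5
  Originality 85 × 0.15 = 12.75
  Presentation 42 × 0.08 = 3.36
  Innovation 85 × 0.11 = 9.35
Sum = 67.535
Because the Execution minimum was not met, the result is F.

F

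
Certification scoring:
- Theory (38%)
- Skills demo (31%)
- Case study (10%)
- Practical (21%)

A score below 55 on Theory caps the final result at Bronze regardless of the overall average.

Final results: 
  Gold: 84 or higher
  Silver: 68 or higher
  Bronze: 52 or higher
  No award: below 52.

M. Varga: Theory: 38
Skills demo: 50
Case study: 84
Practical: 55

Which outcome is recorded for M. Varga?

No award

Theory score 38 < 55: minimum not met.
Weighted total:
  Theory 38 × 0.38 = 14.44
  Skills demo 50 × 0.31 = 15.5
  Case study 84 × 0.1 = 8.4
  Practical 55 × 0.21 = 11.55
Sum = 49.89
49.89 would be No award; cap at Bronze applies → No award.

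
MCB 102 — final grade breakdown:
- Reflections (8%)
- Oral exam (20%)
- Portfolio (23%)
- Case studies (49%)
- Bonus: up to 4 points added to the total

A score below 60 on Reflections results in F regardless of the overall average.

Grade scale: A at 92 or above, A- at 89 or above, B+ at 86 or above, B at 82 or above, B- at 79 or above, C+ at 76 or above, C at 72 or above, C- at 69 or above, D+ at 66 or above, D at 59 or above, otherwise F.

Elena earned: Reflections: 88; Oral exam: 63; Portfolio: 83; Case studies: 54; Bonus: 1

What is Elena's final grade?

Reflections score 88 ≥ 60: minimum met.
Weighted total:
  Reflections 88 × 0.08 = 7.04
  Oral exam 63 × 0.2 = 12.6
  Portfolio 83 × 0.23 = 19.09
  Case studies 54 × 0.49 = 26.46
Sum = 65.19
Bonus: 65.19 + 1 = 66.19
66.19 is ≥ 66 and < 69 → D+

D+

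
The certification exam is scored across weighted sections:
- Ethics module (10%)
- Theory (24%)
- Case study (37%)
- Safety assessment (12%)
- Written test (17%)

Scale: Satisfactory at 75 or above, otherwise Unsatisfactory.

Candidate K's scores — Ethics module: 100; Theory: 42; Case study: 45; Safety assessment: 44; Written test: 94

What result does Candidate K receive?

Unsatisfactory

Weighted total:
  Ethics module 100 × 0.1 = 10
  Theory 42 × 0.24 = 10.08
  Case study 45 × 0.37 = 16.65
  Safety assessment 44 × 0.12 = 5.28
  Written test 94 × 0.17 = 15.98
Sum = 57.99
57.99 < 75 → Unsatisfactory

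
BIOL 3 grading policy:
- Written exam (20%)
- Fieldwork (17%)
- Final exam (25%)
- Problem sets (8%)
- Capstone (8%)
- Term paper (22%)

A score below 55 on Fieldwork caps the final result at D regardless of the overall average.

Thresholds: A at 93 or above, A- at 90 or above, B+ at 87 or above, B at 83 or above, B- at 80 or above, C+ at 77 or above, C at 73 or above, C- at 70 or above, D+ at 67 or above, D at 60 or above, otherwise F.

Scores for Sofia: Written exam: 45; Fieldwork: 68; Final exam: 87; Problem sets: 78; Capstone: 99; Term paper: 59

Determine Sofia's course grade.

Fieldwork score 68 ≥ 55: minimum met.
Weighted total:
  Written exam 45 × 0.2 = 9
  Fieldwork 68 × 0.17 = 11.56
  Final exam 87 × 0.25 = 21.75
  Problem sets 78 × 0.08 = 6.24
  Capstone 99 × 0.08 = 7.92
  Term paper 59 × 0.22 = 12.98
Sum = 69.45
69.45 is ≥ 67 and < 70 → D+

D+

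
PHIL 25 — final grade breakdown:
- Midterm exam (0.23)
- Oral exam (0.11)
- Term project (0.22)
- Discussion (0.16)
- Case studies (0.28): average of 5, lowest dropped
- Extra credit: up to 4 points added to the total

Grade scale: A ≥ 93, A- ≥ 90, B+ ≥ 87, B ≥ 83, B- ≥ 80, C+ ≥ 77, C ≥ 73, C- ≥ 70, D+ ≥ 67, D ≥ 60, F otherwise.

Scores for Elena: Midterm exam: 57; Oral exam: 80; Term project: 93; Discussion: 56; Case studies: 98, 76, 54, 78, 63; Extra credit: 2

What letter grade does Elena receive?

Case studies: drop 54 → average of remaining 4 = 315/4 = 78.75
Weighted total:
  Midterm exam 57 × 0.23 = 13.11
  Oral exam 80 × 0.11 = 8.8
  Term project 93 × 0.22 = 20.46
  Discussion 56 × 0.16 = 8.96
  Case studies 78.75 × 0.28 = 22.05
Sum = 73.38
Extra credit: 73.38 + 2 = 75.38
75.38 is ≥ 73 and < 77 → C

C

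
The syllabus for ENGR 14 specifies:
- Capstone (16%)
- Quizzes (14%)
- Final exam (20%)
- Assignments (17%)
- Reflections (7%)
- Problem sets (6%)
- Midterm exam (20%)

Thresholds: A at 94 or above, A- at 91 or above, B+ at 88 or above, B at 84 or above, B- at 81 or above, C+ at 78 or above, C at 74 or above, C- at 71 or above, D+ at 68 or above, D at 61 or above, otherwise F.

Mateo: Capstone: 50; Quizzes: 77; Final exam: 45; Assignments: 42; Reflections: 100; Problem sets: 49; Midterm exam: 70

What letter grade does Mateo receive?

Weighted total:
  Capstone 50 × 0.16 = 8
  Quizzes 77 × 0.14 = 10.78
  Final exam 45 × 0.2 = 9
  Assignments 42 × 0.17 = 7.14
  Reflections 100 × 0.07 = 7
  Problem sets 49 × 0.06 = 2.94
  Midterm exam 70 × 0.2 = 14
Sum = 58.86
58.86 < 61 → F

F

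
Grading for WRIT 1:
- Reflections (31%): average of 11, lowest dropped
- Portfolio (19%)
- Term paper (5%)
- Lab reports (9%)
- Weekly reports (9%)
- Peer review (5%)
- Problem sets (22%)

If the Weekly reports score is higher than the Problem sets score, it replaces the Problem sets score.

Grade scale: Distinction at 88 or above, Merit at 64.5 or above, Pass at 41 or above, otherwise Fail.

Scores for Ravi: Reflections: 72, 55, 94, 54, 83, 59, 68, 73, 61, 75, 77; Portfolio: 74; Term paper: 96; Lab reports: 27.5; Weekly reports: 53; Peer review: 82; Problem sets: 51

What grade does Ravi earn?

Reflections: drop 54 → average of remaining 10 = 717/10 = 71.7
Weekly reports (53) > Problem sets (51), so Problem sets counts as 53.
Weighted total:
  Reflections 71.7 × 0.31 = 22.227
  Portfolio 74 × 0.19 = 14.06
  Term paper 96 × 0.05 = 4.8
  Lab reports 27.5 × 0.09 = 2.475
  Weekly reports 53 × 0.09 = 4.77
  Peer review 82 × 0.05 = 4.1
  Problem sets 53 × 0.22 = 11.66
Sum = 64.092
64.092 is ≥ 41 and < 64.5 → Pass

Pass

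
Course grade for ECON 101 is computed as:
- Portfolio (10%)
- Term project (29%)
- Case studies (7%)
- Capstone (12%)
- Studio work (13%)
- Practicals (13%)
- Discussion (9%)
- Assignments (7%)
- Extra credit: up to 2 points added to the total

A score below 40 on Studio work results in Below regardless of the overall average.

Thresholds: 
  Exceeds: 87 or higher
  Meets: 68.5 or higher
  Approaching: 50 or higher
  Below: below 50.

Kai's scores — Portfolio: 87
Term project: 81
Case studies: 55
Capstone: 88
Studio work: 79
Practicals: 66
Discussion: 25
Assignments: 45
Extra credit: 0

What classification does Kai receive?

Studio work score 79 ≥ 40: minimum met.
Weighted total:
  Portfolio 87 × 0.1 = 8.7
  Term project 81 × 0.29 = 23.49
  Case studies 55 × 0.07 = 3.85
  Capstone 88 × 0.12 = 10.56
  Studio work 79 × 0.13 = 10.27
  Practicals 66 × 0.13 = 8.58
  Discussion 25 × 0.09 = 2.25
  Assignments 45 × 0.07 = 3.15
Sum = 70.85
Extra credit: 70.85 + 0 = 70.85
70.85 is ≥ 68.5 and < 87 → Meets

Meets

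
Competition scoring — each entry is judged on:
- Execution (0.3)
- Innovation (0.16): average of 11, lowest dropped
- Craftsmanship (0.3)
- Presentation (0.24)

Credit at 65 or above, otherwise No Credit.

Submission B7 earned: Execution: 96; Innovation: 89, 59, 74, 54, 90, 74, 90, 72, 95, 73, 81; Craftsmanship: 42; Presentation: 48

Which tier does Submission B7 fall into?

Credit

Innovation: drop 54 → average of remaining 10 = 797/10 = 79.7
Weighted total:
  Execution 96 × 0.3 = 28.8
  Innovation 79.7 × 0.16 = 12.752
  Craftsmanship 42 × 0.3 = 12.6
  Presentation 48 × 0.24 = 11.52
Sum = 65.672
65.672 ≥ 65 → Credit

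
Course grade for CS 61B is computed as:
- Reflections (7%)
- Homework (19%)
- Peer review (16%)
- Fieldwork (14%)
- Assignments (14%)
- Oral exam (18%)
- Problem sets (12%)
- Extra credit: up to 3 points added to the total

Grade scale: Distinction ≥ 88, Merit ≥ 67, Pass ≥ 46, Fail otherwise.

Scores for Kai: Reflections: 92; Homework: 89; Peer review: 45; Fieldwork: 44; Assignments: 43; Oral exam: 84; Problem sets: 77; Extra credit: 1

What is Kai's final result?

Merit

Weighted total:
  Reflections 92 × 0.07 = 6.44
  Homework 89 × 0.19 = 16.91
  Peer review 45 × 0.16 = 7.2
  Fieldwork 44 × 0.14 = 6.16
  Assignments 43 × 0.14 = 6.02
  Oral exam 84 × 0.18 = 15.12
  Problem sets 77 × 0.12 = 9.24
Sum = 67.09
Extra credit: 67.09 + 1 = 68.09
68.09 is ≥ 67 and < 88 → Merit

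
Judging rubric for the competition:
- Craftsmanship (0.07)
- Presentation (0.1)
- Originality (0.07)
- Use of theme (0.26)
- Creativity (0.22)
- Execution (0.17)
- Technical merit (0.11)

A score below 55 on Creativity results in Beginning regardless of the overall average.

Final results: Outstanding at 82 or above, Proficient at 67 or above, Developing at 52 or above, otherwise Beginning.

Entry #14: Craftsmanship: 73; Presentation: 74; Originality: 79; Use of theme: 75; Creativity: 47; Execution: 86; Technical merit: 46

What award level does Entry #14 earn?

Creativity score 47 < 55: minimum not met.
Weighted total:
  Craftsmanship 73 × 0.07 = 5.11
  Presentation 74 × 0.1 = 7.4
  Originality 79 × 0.07 = 5.53
  Use of theme 75 × 0.26 = 19.5
  Creativity 47 × 0.22 = 10.34
  Execution 86 × 0.17 = 14.62
  Technical merit 46 × 0.11 = 5.06
Sum = 67.56
Because the Creativity minimum was not met, the result is Beginning.

Beginning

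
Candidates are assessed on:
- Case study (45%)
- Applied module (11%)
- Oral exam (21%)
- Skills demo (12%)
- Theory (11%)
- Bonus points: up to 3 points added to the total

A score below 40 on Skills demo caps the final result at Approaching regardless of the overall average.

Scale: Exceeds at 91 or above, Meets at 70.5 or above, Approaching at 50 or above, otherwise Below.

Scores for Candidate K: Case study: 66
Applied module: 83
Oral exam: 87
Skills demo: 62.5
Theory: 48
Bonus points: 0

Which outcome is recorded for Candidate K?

Skills demo score 62.5 ≥ 40: minimum met.
Weighted total:
  Case study 66 × 0.45 = 29.7
  Applied module 83 × 0.11 = 9.13
  Oral exam 87 × 0.21 = 18.27
  Skills demo 62.5 × 0.12 = 7.5
  Theory 48 × 0.11 = 5.28
Sum = 69.88
Bonus points: 69.88 + 0 = 69.88
69.88 is ≥ 50 and < 70.5 → Approaching

Approaching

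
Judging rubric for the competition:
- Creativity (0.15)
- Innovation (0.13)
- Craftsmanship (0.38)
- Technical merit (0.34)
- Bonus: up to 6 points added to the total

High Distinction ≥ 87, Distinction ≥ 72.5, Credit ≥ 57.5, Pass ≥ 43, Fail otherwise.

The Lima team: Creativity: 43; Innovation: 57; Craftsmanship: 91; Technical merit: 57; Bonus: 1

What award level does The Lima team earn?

Weighted total:
  Creativity 43 × 0.15 = 6.45
  Innovation 57 × 0.13 = 7.41
  Craftsmanship 91 × 0.38 = 34.58
  Technical merit 57 × 0.34 = 19.38
Sum = 67.82
Bonus: 67.82 + 1 = 68.82
68.82 is ≥ 57.5 and < 72.5 → Credit

Credit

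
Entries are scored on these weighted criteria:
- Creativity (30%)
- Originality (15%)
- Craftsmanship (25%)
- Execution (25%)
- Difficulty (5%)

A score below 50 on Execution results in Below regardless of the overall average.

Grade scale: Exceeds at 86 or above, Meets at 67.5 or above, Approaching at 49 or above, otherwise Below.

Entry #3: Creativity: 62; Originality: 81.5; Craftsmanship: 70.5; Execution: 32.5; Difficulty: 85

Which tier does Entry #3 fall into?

Execution score 32.5 < 50: minimum not met.
Weighted total:
  Creativity 62 × 0.3 = 18.6
  Originality 81.5 × 0.15 = 12.225
  Craftsmanship 70.5 × 0.25 = 17.625
  Execution 32.5 × 0.25 = 8.125
  Difficulty 85 × 0.05 = 4.25
Sum = 60.825
Because the Execution minimum was not met, the result is Below.

Below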